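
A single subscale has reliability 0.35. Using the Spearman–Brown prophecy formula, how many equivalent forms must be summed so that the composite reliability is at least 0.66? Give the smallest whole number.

k ≥ ρ*(1−ρ₁)/(ρ₁(1−ρ*)) = 0.66·0.65 / (0.35·0.34) = 3.605.
Smallest integer k = 4.

4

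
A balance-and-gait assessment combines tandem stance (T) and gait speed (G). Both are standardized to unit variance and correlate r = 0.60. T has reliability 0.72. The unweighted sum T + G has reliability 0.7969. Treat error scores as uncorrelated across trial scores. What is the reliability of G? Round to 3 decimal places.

Var(T+G) = 2 + 2·0.60 = 3.200.
True-score variance = ρ_T + ρ_G + 2·0.60, so 0.7969 = (0.72 + ρ_G + 1.20) / 3.200.
ρ_G = 0.7969·3.200 − 0.72 − 1.20 = 0.630.

0.630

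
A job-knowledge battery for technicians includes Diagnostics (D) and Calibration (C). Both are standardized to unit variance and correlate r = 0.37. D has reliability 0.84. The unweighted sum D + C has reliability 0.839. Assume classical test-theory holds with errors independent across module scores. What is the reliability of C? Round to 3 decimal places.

0.719

Var(D+C) = 2 + 2·0.37 = 2.740.
True-score variance = ρ_D + ρ_C + 2·0.37, so 0.839 = (0.84 + ρ_C + 0.74) / 2.740.
ρ_C = 0.839·2.740 − 0.84 − 0.74 = 0.719.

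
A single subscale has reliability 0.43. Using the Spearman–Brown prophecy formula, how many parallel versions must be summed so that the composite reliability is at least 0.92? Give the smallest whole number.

16

k ≥ ρ*(1−ρ₁)/(ρ₁(1−ρ*)) = 0.92·0.57 / (0.43·0.08) = 15.244.
Smallest integer k = 16.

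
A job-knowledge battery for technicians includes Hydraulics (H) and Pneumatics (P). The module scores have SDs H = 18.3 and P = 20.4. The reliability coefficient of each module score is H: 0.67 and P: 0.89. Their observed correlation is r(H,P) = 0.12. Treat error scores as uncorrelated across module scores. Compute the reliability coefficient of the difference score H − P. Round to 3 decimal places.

Var(H−P) = 18.3² + 20.4² − 2·18.3·20.4·0.12 = 751.05 − 89.5968 = 661.453.
Under uncorrelated errors the observed covariances equal the true-score covariances, so only the own-variance terms attenuate.
True-score variance = [18.3²·0.67 + 20.4²·0.89] − 89.5968 = 594.759 − 89.5968 = 505.162.
Reliability = 505.162 / 661.453 = 0.764.

0.764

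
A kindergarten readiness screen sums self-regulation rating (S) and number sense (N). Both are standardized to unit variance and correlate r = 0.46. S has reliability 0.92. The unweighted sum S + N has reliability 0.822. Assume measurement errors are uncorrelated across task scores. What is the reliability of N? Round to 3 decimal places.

Var(S+N) = 2 + 2·0.46 = 2.920.
True-score variance = ρ_S + ρ_N + 2·0.46, so 0.822 = (0.92 + ρ_N + 0.92) / 2.920.
ρ_N = 0.822·2.920 − 0.92 − 0.92 = 0.560.

0.560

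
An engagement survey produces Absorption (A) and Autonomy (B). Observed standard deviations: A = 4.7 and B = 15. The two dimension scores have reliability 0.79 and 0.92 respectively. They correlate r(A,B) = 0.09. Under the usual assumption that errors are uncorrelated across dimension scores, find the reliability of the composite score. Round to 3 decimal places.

Var(A+B) = 4.7² + 15² + 2·[4.7·15·0.09] = 247.09 + 12.69 = 259.78.
Because errors are independent across components, Cov(Tᵢ,Tⱼ) = Cov(Xᵢ,Xⱼ); the off-diagonal part of the true-score variance is the same as above.
True-score variance = [4.7²·0.79 + 15²·0.92] + 12.69 = 224.451 + 12.69 = 237.141.
Reliability = 237.141 / 259.78 = 0.913.

0.913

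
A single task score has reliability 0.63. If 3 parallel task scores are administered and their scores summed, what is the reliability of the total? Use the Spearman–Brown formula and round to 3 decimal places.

0.836

ρ_k = kρ / (1 + (k−1)ρ) = 3·0.63 / (1 + 2·0.63) = 1.890 / 2.260 = 0.836.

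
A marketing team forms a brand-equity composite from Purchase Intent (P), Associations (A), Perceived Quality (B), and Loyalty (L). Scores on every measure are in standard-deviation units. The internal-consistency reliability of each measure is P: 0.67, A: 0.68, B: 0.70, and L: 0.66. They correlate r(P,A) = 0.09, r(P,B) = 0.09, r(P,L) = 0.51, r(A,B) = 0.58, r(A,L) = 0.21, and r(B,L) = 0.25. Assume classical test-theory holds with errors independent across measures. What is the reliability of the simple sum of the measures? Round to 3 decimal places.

Var(P+A+B+L) = 4 + 2·[0.09 + 0.09 + 0.51 + 0.58 + 0.21 + 0.25] = 4 + 3.46 = 7.46.
Under uncorrelated errors the observed covariances equal the true-score covariances, so only the own-variance terms attenuate.
True-score variance = [0.67 + 0.68 + 0.70 + 0.66] + 3.46 = 2.71 + 3.46 = 6.17.
Reliability = 6.17 / 7.46 = 0.827.

0.827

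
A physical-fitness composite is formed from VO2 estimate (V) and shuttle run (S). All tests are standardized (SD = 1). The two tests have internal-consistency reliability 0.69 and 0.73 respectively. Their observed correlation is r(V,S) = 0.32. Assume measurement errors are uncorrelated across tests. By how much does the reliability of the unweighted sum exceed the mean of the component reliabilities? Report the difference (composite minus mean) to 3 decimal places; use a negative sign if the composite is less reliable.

0.070

Var(sum) = 2 + 0.64 = 2.64; true-score variance = 1.42 + 0.64 = 2.06; composite reliability = 0.7803.
Mean component reliability = 0.7100.
Difference = 0.7803 − 0.7100 = 0.070.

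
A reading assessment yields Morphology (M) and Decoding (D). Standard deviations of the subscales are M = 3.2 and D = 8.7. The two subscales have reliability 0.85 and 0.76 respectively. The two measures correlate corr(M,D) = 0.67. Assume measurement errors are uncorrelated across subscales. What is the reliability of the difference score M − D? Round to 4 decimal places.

0.5948

Var(M−D) = 3.2² + 8.7² − 2·3.2·8.7·0.67 = 85.93 − 37.3056 = 48.6244.
Under uncorrelated errors the observed covariances equal the true-score covariances, so only the own-variance terms attenuate.
True-score variance = [3.2²·0.85 + 8.7²·0.76] − 37.3056 = 66.2284 − 37.3056 = 28.9228.
Reliability = 28.9228 / 48.6244 = 0.5948.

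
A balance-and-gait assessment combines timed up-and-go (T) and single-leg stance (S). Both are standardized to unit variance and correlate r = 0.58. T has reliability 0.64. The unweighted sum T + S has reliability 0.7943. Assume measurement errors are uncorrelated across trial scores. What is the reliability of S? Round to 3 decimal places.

Var(T+S) = 2 + 2·0.58 = 3.160.
True-score variance = ρ_T + ρ_S + 2·0.58, so 0.7943 = (0.64 + ρ_S + 1.16) / 3.160.
ρ_S = 0.7943·3.160 − 0.64 − 1.16 = 0.710.

0.710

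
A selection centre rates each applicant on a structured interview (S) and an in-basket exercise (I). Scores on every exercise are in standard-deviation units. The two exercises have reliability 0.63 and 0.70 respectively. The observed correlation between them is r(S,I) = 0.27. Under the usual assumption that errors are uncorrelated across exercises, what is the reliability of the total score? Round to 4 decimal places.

Var(S+I) = 2 + 2·[0.27] = 2 + 0.54 = 2.54.
With uncorrelated errors the cross-covariances are all true-score covariance, so they carry over unchanged; only the diagonal terms shrink to ρᵢσᵢ².
True-score variance = [0.63 + 0.70] + 0.54 = 1.33 + 0.54 = 1.87.
Reliability = 1.87 / 2.54 = 0.7362.

0.7362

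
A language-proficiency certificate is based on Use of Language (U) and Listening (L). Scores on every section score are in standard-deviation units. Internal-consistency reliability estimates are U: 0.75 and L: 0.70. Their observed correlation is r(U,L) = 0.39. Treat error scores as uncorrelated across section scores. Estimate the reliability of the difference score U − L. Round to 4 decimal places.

0.5492

Var(U−L) = 1 + 1 − 2·0.39 = 2 − 0.78 = 1.22.
With uncorrelated errors the cross-covariances are all true-score covariance, so they carry over unchanged; only the diagonal terms shrink to ρᵢσᵢ².
True-score variance = [0.75 + 0.70] − 0.78 = 1.45 − 0.78 = 0.67.
Reliability = 0.67 / 1.22 = 0.5492.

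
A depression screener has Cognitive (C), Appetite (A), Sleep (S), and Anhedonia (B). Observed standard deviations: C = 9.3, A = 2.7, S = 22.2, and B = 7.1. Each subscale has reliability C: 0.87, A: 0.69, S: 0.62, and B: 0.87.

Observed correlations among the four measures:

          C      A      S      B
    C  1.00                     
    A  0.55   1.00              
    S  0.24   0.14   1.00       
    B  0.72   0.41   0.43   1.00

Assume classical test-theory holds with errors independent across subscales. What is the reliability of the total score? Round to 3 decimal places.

0.798

Var(C+A+S+B) = 9.3² + 2.7² + 22.2² + 7.1² + 2·[9.3·2.7·0.55 + 9.3·22.2·0.24 + 9.3·7.1·0.72 + 2.7·22.2·0.14 + 2.7·7.1·0.41 + 22.2·7.1·0.43] = 637.03 + 389.861 = 1026.89.
With uncorrelated errors the cross-covariances are all true-score covariance, so they carry over unchanged; only the diagonal terms shrink to ρᵢσᵢ².
True-score variance = [9.3²·0.87 + 2.7²·0.69 + 22.2²·0.62 + 7.1²·0.87] + 389.861 = 429.694 + 389.861 = 819.555.
Reliability = 819.555 / 1026.89 = 0.798.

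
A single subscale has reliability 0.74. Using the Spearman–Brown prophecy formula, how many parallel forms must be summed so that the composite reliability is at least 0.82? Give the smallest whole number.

k ≥ ρ*(1−ρ₁)/(ρ₁(1−ρ*)) = 0.82·0.26 / (0.74·0.18) = 1.601.
Smallest integer k = 2.

2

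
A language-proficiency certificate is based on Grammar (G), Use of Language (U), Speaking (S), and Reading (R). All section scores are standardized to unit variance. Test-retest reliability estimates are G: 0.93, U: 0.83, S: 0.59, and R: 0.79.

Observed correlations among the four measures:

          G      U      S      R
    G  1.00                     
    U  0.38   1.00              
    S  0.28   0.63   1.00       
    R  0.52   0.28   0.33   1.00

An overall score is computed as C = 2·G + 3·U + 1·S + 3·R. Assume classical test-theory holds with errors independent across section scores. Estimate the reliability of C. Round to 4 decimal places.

0.9101

Var(C) = 2² + 3² + 1 + 3² + 2·[6·0.38 + 2·0.28 + 6·0.52 + 3·0.63 + 9·0.28 + 3·0.33] = 23 + 22.72 = 45.72.
Under uncorrelated errors the observed covariances equal the true-score covariances, so only the own-variance terms attenuate.
True-score variance = [2²·0.93 + 3²·0.83 + 0.59 + 3²·0.79] + 22.72 = 18.89 + 22.72 = 41.61.
Reliability = 41.61 / 45.72 = 0.9101.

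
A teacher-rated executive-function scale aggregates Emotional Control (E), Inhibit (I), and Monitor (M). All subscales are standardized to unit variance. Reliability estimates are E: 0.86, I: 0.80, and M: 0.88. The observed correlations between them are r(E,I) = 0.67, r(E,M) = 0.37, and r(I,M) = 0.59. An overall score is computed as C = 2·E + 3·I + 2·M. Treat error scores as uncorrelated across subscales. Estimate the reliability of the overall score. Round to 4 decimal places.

Var(C) = 2² + 3² + 2² + 2·[6·0.67 + 4·0.37 + 6·0.59] = 17 + 18.08 = 35.08.
Because errors are independent across components, Cov(Tᵢ,Tⱼ) = Cov(Xᵢ,Xⱼ); the off-diagonal part of the true-score variance is the same as above.
True-score variance = [2²·0.86 + 3²·0.80 + 2²·0.88] + 18.08 = 14.16 + 18.08 = 32.24.
Reliability = 32.24 / 35.08 = 0.9190.

0.9190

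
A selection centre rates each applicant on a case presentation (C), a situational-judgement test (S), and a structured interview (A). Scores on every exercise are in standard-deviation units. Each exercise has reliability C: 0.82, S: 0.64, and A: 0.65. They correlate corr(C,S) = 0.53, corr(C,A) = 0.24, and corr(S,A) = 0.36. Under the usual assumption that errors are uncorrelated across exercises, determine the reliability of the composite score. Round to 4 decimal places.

Var(C+S+A) = 3 + 2·[0.53 + 0.24 + 0.36] = 3 + 2.26 = 5.26.
Because errors are independent across components, Cov(Tᵢ,Tⱼ) = Cov(Xᵢ,Xⱼ); the off-diagonal part of the true-score variance is the same as above.
True-score variance = [0.82 + 0.64 + 0.65] + 2.26 = 2.11 + 2.26 = 4.37.
Reliability = 4.37 / 5.26 = 0.8308.

0.8308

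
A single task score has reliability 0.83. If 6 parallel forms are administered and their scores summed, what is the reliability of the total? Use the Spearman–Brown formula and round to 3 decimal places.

ρ_k = kρ / (1 + (k−1)ρ) = 6·0.83 / (1 + 5·0.83) = 4.980 / 5.150 = 0.967.

0.967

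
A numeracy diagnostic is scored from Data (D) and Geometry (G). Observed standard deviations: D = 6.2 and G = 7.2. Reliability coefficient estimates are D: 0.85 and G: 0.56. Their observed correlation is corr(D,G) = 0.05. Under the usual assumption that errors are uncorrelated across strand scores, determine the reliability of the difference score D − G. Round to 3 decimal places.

0.667

Var(D−G) = 6.2² + 7.2² − 2·6.2·7.2·0.05 = 90.28 − 4.464 = 85.816.
With uncorrelated errors the cross-covariances are all true-score covariance, so they carry over unchanged; only the diagonal terms shrink to ρᵢσᵢ².
True-score variance = [6.2²·0.85 + 7.2²·0.56] − 4.464 = 61.7044 − 4.464 = 57.2404.
Reliability = 57.2404 / 85.816 = 0.667.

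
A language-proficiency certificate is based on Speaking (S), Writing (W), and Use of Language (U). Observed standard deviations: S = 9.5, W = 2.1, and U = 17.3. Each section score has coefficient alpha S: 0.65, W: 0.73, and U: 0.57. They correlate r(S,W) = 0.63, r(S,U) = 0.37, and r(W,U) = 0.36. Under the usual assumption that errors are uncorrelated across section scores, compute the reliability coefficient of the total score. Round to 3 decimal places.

Var(S+W+U) = 9.5² + 2.1² + 17.3² + 2·[9.5·2.1·0.63 + 9.5·17.3·0.37 + 2.1·17.3·0.36] = 393.95 + 172.914 = 566.864.
Under uncorrelated errors the observed covariances equal the true-score covariances, so only the own-variance terms attenuate.
True-score variance = [9.5²·0.65 + 2.1²·0.73 + 17.3²·0.57] + 172.914 = 232.477 + 172.914 = 405.391.
Reliability = 405.391 / 566.864 = 0.715.

0.715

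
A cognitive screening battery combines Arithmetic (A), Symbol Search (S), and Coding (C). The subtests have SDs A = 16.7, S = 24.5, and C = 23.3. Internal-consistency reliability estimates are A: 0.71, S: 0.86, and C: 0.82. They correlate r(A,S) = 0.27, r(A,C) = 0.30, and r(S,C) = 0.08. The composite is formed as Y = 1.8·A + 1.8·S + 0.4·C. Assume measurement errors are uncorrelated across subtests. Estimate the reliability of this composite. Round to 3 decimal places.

0.858

Var(Y) = 1.8²·16.7² + 1.8²·24.5² + 0.4²·23.3² + 2·[3.24·16.7·24.5·0.27 + 0.72·16.7·23.3·0.30 + 0.72·24.5·23.3·0.08] = 2935.28 + 949.706 = 3884.98.
With uncorrelated errors the cross-covariances are all true-score covariance, so they carry over unchanged; only the diagonal terms shrink to ρᵢσᵢ².
True-score variance = [1.8²·16.7²·0.71 + 1.8²·24.5²·0.86 + 0.4²·23.3²·0.82] + 949.706 = 2385.32 + 949.706 = 3335.03.
Reliability = 3335.03 / 3884.98 = 0.858.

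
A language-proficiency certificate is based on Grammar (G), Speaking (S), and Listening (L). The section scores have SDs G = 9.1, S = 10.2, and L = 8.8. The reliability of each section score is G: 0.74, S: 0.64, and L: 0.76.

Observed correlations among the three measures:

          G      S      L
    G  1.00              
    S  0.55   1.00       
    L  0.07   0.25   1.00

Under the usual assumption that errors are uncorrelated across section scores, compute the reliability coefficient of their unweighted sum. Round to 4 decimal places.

Var(G+S+L) = 9.1² + 10.2² + 8.8² + 2·[9.1·10.2·0.55 + 9.1·8.8·0.07 + 10.2·8.8·0.25] = 264.29 + 158.193 = 422.483.
With uncorrelated errors the cross-covariances are all true-score covariance, so they carry over unchanged; only the diagonal terms shrink to ρᵢσᵢ².
True-score variance = [9.1²·0.74 + 10.2²·0.64 + 8.8²·0.76] + 158.193 = 186.719 + 158.193 = 344.913.
Reliability = 344.913 / 422.483 = 0.8164.

0.8164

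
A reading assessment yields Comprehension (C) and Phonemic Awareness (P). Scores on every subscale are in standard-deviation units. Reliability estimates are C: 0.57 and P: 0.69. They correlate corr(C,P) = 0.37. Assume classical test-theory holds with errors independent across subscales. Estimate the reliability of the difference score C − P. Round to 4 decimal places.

Var(C−P) = 1 + 1 − 2·0.37 = 2 − 0.74 = 1.26.
With uncorrelated errors the cross-covariances are all true-score covariance, so they carry over unchanged; only the diagonal terms shrink to ρᵢσᵢ².
True-score variance = [0.57 + 0.69] − 0.74 = 1.26 − 0.74 = 0.52.
Reliability = 0.52 / 1.26 = 0.4127.

0.4127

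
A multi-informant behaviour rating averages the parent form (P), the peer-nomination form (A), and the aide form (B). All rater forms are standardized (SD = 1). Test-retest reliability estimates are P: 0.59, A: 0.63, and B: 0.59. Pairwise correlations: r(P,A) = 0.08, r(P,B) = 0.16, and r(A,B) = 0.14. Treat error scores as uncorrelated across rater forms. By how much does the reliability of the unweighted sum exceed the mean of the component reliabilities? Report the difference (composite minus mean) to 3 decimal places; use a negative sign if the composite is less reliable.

0.080

Var(sum) = 3 + 0.76 = 3.76; true-score variance = 1.81 + 0.76 = 2.57; composite reliability = 0.6835.
Mean component reliability = 0.6033.
Difference = 0.6835 − 0.6033 = 0.080.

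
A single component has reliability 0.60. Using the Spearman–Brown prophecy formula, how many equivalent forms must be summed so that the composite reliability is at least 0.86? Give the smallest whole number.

k ≥ ρ*(1−ρ₁)/(ρ₁(1−ρ*)) = 0.86·0.40 / (0.60·0.14) = 4.095.
Smallest integer k = 5.

5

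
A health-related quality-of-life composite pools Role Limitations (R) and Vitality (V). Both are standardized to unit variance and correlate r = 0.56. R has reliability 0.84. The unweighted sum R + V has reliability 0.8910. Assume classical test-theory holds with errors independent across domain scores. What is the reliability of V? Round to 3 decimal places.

0.820

Var(R+V) = 2 + 2·0.56 = 3.120.
True-score variance = ρ_R + ρ_V + 2·0.56, so 0.8910 = (0.84 + ρ_V + 1.12) / 3.120.
ρ_V = 0.8910·3.120 − 0.84 − 1.12 = 0.820.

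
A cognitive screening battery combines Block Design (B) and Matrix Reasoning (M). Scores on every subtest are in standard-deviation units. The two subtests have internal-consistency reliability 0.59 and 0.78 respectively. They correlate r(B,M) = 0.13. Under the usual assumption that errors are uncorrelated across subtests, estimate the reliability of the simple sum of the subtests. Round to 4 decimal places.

Var(B+M) = 2 + 2·[0.13] = 2 + 0.26 = 2.26.
With uncorrelated errors the cross-covariances are all true-score covariance, so they carry over unchanged; only the diagonal terms shrink to ρᵢσᵢ².
True-score variance = [0.59 + 0.78] + 0.26 = 1.37 + 0.26 = 1.63.
Reliability = 1.63 / 2.26 = 0.7212.

0.7212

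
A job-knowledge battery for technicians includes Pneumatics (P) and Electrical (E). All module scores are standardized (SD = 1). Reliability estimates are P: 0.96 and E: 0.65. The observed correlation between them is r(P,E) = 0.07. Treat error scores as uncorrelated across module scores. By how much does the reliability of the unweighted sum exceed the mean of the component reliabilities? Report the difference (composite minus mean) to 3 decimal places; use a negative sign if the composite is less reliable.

Var(sum) = 2 + 0.14 = 2.14; true-score variance = 1.61 + 0.14 = 1.75; composite reliability = 0.8178.
Mean component reliability = 0.8050.
Difference = 0.8178 − 0.8050 = 0.013.

0.013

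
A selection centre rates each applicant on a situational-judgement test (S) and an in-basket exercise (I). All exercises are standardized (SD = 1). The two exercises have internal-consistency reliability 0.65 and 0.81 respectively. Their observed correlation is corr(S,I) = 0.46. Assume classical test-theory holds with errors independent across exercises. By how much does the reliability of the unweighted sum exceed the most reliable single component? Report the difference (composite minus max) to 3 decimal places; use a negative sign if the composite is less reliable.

Var(sum) = 2 + 0.92 = 2.92; true-score variance = 1.46 + 0.92 = 2.38; composite reliability = 0.8151.
Max component reliability = 0.8100.
Difference = 0.8151 − 0.8100 = 0.005.

0.005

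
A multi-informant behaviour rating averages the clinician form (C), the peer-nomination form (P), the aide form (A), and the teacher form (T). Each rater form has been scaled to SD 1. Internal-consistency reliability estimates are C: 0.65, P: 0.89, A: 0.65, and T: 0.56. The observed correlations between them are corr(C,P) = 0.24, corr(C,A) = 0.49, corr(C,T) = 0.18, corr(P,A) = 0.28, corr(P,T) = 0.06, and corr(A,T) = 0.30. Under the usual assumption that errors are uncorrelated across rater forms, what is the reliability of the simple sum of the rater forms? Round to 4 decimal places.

Var(C+P+A+T) = 4 + 2·[0.24 + 0.49 + 0.18 + 0.28 + 0.06 + 0.30] = 4 + 3.1 = 7.1.
Under uncorrelated errors the observed covariances equal the true-score covariances, so only the own-variance terms attenuate.
True-score variance = [0.65 + 0.89 + 0.65 + 0.56] + 3.1 = 2.75 + 3.1 = 5.85.
Reliability = 5.85 / 7.1 = 0.8239.

0.8239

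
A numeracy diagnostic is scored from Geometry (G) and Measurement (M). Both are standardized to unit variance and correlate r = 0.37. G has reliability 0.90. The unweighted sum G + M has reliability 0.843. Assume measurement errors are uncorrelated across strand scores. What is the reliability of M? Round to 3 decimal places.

0.670

Var(G+M) = 2 + 2·0.37 = 2.740.
True-score variance = ρ_G + ρ_M + 2·0.37, so 0.843 = (0.90 + ρ_M + 0.74) / 2.740.
ρ_M = 0.843·2.740 − 0.90 − 0.74 = 0.670.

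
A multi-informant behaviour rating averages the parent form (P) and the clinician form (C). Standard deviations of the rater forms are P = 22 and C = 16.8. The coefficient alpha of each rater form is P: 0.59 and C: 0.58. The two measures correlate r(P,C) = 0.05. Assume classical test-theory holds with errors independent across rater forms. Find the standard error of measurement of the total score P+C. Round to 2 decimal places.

Var(total) = 766.24 + 36.96 = 803.2.
True-score variance = 449.259 + 36.96 = 486.219, so reliability = 0.6054.
Error variance = 803.2 − 486.219 = 316.981; SEM = √316.981 = 17.80.

17.80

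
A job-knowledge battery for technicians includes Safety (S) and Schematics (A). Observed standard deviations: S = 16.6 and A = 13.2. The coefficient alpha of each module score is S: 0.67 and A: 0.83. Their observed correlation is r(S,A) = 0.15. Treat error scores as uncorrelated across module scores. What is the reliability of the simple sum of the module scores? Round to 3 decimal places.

Var(S+A) = 16.6² + 13.2² + 2·[16.6·13.2·0.15] = 449.8 + 65.736 = 515.536.
Under uncorrelated errors the observed covariances equal the true-score covariances, so only the own-variance terms attenuate.
True-score variance = [16.6²·0.67 + 13.2²·0.83] + 65.736 = 329.244 + 65.736 = 394.98.
Reliability = 394.98 / 515.536 = 0.766.

0.766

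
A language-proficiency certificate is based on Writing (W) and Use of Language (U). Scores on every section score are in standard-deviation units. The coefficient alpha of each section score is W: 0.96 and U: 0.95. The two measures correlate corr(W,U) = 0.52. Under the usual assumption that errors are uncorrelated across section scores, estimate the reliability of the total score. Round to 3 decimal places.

Var(W+U) = 2 + 2·[0.52] = 2 + 1.04 = 3.04.
Under uncorrelated errors the observed covariances equal the true-score covariances, so only the own-variance terms attenuate.
True-score variance = [0.96 + 0.95] + 1.04 = 1.91 + 1.04 = 2.95.
Reliability = 2.95 / 3.04 = 0.970.

0.970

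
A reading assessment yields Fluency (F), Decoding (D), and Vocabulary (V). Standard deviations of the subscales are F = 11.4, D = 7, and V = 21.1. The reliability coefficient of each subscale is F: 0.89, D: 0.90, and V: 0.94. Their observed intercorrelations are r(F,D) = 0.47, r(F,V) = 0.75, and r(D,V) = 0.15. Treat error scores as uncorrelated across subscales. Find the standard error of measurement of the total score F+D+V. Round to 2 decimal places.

6.78

Var(total) = 624.17 + 480.132 = 1104.3.
True-score variance = 578.262 + 480.132 = 1058.39, so reliability = 0.9584.
Error variance = 1104.3 − 1058.39 = 45.9082; SEM = √45.9082 = 6.78.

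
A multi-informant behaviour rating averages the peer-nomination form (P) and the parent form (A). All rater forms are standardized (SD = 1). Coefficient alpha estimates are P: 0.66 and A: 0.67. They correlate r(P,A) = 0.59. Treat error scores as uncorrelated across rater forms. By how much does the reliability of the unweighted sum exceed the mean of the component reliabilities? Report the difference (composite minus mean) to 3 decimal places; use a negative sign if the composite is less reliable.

Var(sum) = 2 + 1.18 = 3.18; true-score variance = 1.33 + 1.18 = 2.51; composite reliability = 0.7893.
Mean component reliability = 0.6650.
Difference = 0.7893 − 0.6650 = 0.124.

0.124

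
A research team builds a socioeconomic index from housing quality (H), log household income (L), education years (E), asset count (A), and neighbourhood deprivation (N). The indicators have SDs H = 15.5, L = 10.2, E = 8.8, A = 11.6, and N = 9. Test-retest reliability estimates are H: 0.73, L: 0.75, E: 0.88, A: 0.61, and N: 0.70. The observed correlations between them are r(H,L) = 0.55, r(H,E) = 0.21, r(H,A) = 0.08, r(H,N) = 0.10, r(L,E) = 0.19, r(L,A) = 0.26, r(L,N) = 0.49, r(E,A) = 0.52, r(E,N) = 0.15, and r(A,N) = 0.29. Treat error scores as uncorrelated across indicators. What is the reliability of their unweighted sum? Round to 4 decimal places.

0.8640

Var(H+L+E+A+N) = 15.5² + 10.2² + 8.8² + 11.6² + 9² + 2·[15.5·10.2·0.55 + 15.5·8.8·0.21 + 15.5·11.6·0.08 + 15.5·9·0.10 + 10.2·8.8·0.19 + 10.2·11.6·0.26 + 10.2·9·0.49 + 8.8·11.6·0.52 + 8.8·9·0.15 + 11.6·9·0.29] = 637.29 + 663.94 = 1301.23.
Under uncorrelated errors the observed covariances equal the true-score covariances, so only the own-variance terms attenuate.
True-score variance = [15.5²·0.73 + 10.2²·0.75 + 8.8²·0.88 + 11.6²·0.61 + 9²·0.70] + 663.94 = 460.341 + 663.94 = 1124.28.
Reliability = 1124.28 / 1301.23 = 0.8640.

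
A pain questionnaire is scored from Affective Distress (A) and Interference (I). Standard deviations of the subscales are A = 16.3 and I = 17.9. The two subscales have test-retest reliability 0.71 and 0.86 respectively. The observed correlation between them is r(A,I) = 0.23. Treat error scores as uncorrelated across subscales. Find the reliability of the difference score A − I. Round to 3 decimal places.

Var(A−I) = 16.3² + 17.9² − 2·16.3·17.9·0.23 = 586.1 − 134.214 = 451.886.
Because errors are independent across components, Cov(Tᵢ,Tⱼ) = Cov(Xᵢ,Xⱼ); the off-diagonal part of the true-score variance is the same as above.
True-score variance = [16.3²·0.71 + 17.9²·0.86] − 134.214 = 464.192 − 134.214 = 329.978.
Reliability = 329.978 / 451.886 = 0.730.

0.730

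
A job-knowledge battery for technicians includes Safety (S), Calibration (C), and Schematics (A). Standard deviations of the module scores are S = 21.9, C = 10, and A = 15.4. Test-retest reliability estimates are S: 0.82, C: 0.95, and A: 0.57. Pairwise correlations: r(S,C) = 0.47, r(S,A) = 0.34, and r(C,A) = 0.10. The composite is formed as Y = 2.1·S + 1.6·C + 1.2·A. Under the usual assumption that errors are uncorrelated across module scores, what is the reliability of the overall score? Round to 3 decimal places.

Var(Y) = 2.1²·21.9² + 1.6²·10² + 1.2²·15.4² + 2·[3.36·21.9·10·0.47 + 2.52·21.9·15.4·0.34 + 1.92·10·15.4·0.10] = 2712.59 + 1328.75 = 4041.34.
Under uncorrelated errors the observed covariances equal the true-score covariances, so only the own-variance terms attenuate.
True-score variance = [2.1²·21.9²·0.82 + 1.6²·10²·0.95 + 1.2²·15.4²·0.57] + 1328.75 = 2172.23 + 1328.75 = 3500.98.
Reliability = 3500.98 / 4041.34 = 0.866.

0.866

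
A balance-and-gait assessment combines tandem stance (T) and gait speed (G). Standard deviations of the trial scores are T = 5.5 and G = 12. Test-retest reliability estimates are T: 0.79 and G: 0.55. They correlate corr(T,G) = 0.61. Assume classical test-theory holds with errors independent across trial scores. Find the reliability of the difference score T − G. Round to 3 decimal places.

0.241

Var(T−G) = 5.5² + 12² − 2·5.5·12·0.61 = 174.25 − 80.52 = 93.73.
Under uncorrelated errors the observed covariances equal the true-score covariances, so only the own-variance terms attenuate.
True-score variance = [5.5²·0.79 + 12²·0.55] − 80.52 = 103.097 − 80.52 = 22.5775.
Reliability = 22.5775 / 93.73 = 0.241.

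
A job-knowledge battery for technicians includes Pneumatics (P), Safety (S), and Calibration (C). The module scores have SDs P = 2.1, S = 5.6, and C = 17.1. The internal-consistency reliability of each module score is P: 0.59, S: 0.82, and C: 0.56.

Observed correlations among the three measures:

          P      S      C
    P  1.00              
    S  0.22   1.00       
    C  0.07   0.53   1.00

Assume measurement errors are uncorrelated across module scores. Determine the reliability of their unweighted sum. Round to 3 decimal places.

0.691

Var(P+S+C) = 2.1² + 5.6² + 17.1² + 2·[2.1·5.6·0.22 + 2.1·17.1·0.07 + 5.6·17.1·0.53] = 328.18 + 111.707 = 439.887.
With uncorrelated errors the cross-covariances are all true-score covariance, so they carry over unchanged; only the diagonal terms shrink to ρᵢσᵢ².
True-score variance = [2.1²·0.59 + 5.6²·0.82 + 17.1²·0.56] + 111.707 = 192.067 + 111.707 = 303.774.
Reliability = 303.774 / 439.887 = 0.691.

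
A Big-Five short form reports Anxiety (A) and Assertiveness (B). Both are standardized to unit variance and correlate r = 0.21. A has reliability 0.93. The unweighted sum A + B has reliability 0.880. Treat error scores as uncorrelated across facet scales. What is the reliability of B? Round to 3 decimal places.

Var(A+B) = 2 + 2·0.21 = 2.420.
True-score variance = ρ_A + ρ_B + 2·0.21, so 0.880 = (0.93 + ρ_B + 0.42) / 2.420.
ρ_B = 0.880·2.420 − 0.93 − 0.42 = 0.780.

0.780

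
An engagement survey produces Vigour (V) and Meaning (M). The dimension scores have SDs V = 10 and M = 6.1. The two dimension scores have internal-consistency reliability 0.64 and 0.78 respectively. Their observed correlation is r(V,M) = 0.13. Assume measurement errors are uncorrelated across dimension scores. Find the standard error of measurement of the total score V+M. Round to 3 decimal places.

6.647

Var(total) = 137.21 + 15.86 = 153.07.
True-score variance = 93.0238 + 15.86 = 108.884, so reliability = 0.7113.
Error variance = 153.07 − 108.884 = 44.1862; SEM = √44.1862 = 6.647.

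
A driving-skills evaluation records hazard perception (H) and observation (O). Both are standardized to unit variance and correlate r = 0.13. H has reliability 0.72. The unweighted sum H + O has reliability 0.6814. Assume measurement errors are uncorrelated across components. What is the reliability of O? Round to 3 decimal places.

0.560

Var(H+O) = 2 + 2·0.13 = 2.260.
True-score variance = ρ_H + ρ_O + 2·0.13, so 0.6814 = (0.72 + ρ_O + 0.26) / 2.260.
ρ_O = 0.6814·2.260 − 0.72 − 0.26 = 0.560.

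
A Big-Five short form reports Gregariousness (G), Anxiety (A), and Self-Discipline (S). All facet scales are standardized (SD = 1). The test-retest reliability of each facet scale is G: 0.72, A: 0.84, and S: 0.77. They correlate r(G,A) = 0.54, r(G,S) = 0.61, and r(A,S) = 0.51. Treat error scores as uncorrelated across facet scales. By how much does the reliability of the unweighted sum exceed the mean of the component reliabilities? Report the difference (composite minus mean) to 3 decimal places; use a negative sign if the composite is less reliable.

Var(sum) = 3 + 3.32 = 6.32; true-score variance = 2.33 + 3.32 = 5.65; composite reliability = 0.8940.
Mean component reliability = 0.7767.
Difference = 0.8940 − 0.7767 = 0.117.

0.117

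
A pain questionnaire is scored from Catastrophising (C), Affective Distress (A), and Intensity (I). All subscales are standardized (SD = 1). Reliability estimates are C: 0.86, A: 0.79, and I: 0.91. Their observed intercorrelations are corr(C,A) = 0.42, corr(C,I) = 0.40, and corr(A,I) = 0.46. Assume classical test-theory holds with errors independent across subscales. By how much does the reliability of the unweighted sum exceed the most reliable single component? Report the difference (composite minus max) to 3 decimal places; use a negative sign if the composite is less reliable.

0.011

Var(sum) = 3 + 2.56 = 5.56; true-score variance = 2.56 + 2.56 = 5.12; composite reliability = 0.9209.
Max component reliability = 0.9100.
Difference = 0.9209 − 0.9100 = 0.011.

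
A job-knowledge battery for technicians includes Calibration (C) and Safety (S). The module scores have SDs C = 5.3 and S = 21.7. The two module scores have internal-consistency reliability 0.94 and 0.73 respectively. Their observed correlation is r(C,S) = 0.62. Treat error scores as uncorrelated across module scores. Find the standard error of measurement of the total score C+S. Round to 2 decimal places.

Var(total) = 498.98 + 142.612 = 641.592.
True-score variance = 370.154 + 142.612 = 512.767, so reliability = 0.7992.
Error variance = 641.592 − 512.767 = 128.826; SEM = √128.826 = 11.35.

11.35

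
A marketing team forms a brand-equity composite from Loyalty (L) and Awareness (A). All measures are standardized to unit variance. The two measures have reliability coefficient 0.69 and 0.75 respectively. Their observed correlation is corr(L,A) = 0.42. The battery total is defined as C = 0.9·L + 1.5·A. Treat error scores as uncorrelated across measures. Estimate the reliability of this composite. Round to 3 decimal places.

0.806

Var(C) = 0.9² + 1.5² + 2·[1.35·0.42] = 3.06 + 1.134 = 4.194.
With uncorrelated errors the cross-covariances are all true-score covariance, so they carry over unchanged; only the diagonal terms shrink to ρᵢσᵢ².
True-score variance = [0.9²·0.69 + 1.5²·0.75] + 1.134 = 2.2464 + 1.134 = 3.3804.
Reliability = 3.3804 / 4.194 = 0.806.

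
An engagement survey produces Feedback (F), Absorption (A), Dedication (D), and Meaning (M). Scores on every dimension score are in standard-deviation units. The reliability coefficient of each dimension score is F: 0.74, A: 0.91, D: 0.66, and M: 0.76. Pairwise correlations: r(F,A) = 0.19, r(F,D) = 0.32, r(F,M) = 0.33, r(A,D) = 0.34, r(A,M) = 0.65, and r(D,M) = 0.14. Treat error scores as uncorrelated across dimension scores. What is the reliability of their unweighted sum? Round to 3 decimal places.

0.883

Var(F+A+D+M) = 4 + 2·[0.19 + 0.32 + 0.33 + 0.34 + 0.65 + 0.14] = 4 + 3.94 = 7.94.
Under uncorrelated errors the observed covariances equal the true-score covariances, so only the own-variance terms attenuate.
True-score variance = [0.74 + 0.91 + 0.66 + 0.76] + 3.94 = 3.07 + 3.94 = 7.01.
Reliability = 7.01 / 7.94 = 0.883.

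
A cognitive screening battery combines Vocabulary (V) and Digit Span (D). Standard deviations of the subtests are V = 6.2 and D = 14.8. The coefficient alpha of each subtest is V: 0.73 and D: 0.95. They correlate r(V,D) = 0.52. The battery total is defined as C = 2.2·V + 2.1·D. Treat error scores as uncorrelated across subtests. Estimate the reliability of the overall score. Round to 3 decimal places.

0.938

Var(C) = 2.2²·6.2² + 2.1²·14.8² + 2·[4.62·6.2·14.8·0.52] = 1152.02 + 440.888 = 1592.9.
Under uncorrelated errors the observed covariances equal the true-score covariances, so only the own-variance terms attenuate.
True-score variance = [2.2²·6.2²·0.73 + 2.1²·14.8²·0.95] + 440.888 = 1053.48 + 440.888 = 1494.37.
Reliability = 1494.37 / 1592.9 = 0.938.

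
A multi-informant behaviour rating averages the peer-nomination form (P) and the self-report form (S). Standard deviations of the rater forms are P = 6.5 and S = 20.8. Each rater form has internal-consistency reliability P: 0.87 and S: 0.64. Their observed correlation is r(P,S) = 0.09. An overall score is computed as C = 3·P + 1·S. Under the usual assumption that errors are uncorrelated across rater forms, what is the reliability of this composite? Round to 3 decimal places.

0.768

Var(C) = 3²·6.5² + 20.8² + 2·[3·6.5·20.8·0.09] = 812.89 + 73.008 = 885.898.
With uncorrelated errors the cross-covariances are all true-score covariance, so they carry over unchanged; only the diagonal terms shrink to ρᵢσᵢ².
True-score variance = [3²·6.5²·0.87 + 20.8²·0.64] + 73.008 = 607.707 + 73.008 = 680.715.
Reliability = 680.715 / 885.898 = 0.768.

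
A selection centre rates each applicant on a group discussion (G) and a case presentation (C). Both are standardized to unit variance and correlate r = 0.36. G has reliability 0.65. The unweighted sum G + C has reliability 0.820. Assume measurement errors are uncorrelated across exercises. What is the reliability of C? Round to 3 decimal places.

0.860

Var(G+C) = 2 + 2·0.36 = 2.720.
True-score variance = ρ_G + ρ_C + 2·0.36, so 0.820 = (0.65 + ρ_C + 0.72) / 2.720.
ρ_C = 0.820·2.720 − 0.65 − 0.72 = 0.860.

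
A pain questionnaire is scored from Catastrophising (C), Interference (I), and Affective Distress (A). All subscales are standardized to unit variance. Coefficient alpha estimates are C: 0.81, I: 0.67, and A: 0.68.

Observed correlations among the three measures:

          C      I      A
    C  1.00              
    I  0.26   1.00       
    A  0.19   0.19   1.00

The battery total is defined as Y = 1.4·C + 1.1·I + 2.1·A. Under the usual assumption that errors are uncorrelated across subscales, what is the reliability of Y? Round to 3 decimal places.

0.790

Var(Y) = 1.4² + 1.1² + 2.1² + 2·[1.54·0.26 + 2.94·0.19 + 2.31·0.19] = 7.58 + 2.7958 = 10.3758.
Under uncorrelated errors the observed covariances equal the true-score covariances, so only the own-variance terms attenuate.
True-score variance = [1.4²·0.81 + 1.1²·0.67 + 2.1²·0.68] + 2.7958 = 5.3971 + 2.7958 = 8.1929.
Reliability = 8.1929 / 10.3758 = 0.790.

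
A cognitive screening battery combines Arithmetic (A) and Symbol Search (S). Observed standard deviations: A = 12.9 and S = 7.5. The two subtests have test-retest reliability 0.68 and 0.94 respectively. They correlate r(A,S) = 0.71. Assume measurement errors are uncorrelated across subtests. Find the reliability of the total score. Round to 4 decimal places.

0.8427

Var(A+S) = 12.9² + 7.5² + 2·[12.9·7.5·0.71] = 222.66 + 137.385 = 360.045.
Because errors are independent across components, Cov(Tᵢ,Tⱼ) = Cov(Xᵢ,Xⱼ); the off-diagonal part of the true-score variance is the same as above.
True-score variance = [12.9²·0.68 + 7.5²·0.94] + 137.385 = 166.034 + 137.385 = 303.419.
Reliability = 303.419 / 360.045 = 0.8427.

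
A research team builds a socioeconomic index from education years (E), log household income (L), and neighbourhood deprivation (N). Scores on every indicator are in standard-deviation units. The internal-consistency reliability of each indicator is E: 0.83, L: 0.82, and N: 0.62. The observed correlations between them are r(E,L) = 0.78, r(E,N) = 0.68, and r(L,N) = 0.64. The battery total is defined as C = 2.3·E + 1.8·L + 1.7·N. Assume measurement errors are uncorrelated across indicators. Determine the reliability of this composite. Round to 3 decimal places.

Var(C) = 2.3² + 1.8² + 1.7² + 2·[4.14·0.78 + 3.91·0.68 + 3.06·0.64] = 11.42 + 15.6928 = 27.1128.
Because errors are independent across components, Cov(Tᵢ,Tⱼ) = Cov(Xᵢ,Xⱼ); the off-diagonal part of the true-score variance is the same as above.
True-score variance = [2.3²·0.83 + 1.8²·0.82 + 1.7²·0.62] + 15.6928 = 8.8393 + 15.6928 = 24.5321.
Reliability = 24.5321 / 27.1128 = 0.905.

0.905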